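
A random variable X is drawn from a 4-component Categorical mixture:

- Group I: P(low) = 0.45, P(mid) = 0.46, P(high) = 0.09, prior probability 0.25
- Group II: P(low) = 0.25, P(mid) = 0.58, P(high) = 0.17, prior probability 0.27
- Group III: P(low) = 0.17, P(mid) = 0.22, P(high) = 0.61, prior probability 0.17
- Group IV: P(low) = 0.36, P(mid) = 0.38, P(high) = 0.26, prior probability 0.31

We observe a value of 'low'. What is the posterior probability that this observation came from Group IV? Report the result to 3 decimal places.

The responsibility of component k is P(Z=k) f_k(x) divided by Σ_j P(Z=j) f_j(x).
Component likelihoods at x = 'low':
  f_I = 0.45
  f_II = 0.25
  f_III = 0.17
  f_IV = 0.36
Prior × likelihood for each component:
  P(Z=I)·f_I = 0.25 × 0.45 = 0.1125
  P(Z=II)·f_II = 0.27 × 0.25 = 0.0675
  P(Z=III)·f_III = 0.17 × 0.17 = 0.0289
  P(Z=IV)·f_IV = 0.31 × 0.36 = 0.1116
Sum: 0.1125 + 0.0675 + 0.0289 + 0.1116 = 0.3205
P(Group IV | the observation) ≈ 0.348

0.348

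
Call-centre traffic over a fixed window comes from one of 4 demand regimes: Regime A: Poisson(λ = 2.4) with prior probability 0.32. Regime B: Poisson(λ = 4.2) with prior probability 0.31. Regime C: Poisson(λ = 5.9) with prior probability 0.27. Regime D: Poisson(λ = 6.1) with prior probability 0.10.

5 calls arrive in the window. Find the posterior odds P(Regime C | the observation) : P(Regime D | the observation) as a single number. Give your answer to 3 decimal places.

2.791

Posterior odds = (π_i f_i(x)) / (π_j f_j(x)); the normalising sum cancels.
Evaluate each component's likelihood at the observed value:
  f_A = e^(−2.4)·2.4^5/5! = 0.0601961
  f_B = e^(−4.2)·4.2^5/5! = 0.163316
  f_C = e^(−5.9)·5.9^5/5! = 0.163208
  f_D = e^(−6.1)·6.1^5/5! = 0.15786
Posterior odds = (π_C·f_C) / (π_D·f_D) = (0.27·0.163208) / (0.10·0.15786) = 0.0440662 / 0.015786 ≈ 2.791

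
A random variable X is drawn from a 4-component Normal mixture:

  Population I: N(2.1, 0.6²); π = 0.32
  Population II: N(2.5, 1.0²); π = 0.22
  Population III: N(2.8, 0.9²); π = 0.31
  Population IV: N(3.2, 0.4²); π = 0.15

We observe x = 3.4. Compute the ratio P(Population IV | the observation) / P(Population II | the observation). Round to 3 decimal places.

2.255

Posterior odds = (w_i f_i(x)) / (w_j f_j(x)); the normalising sum cancels.
Component likelihoods at x = 3.4:
  L_I = (1/(0.6·√(2π)))·exp(−(3.4−2.1)²/(2·0.6²)) = 0.664904·exp(-2.34722) = 0.0635877
  L_II = (1/(1.0·√(2π)))·exp(−(3.4−2.5)²/(2·1.0²)) = 0.398942·exp(-0.40500) = 0.266085
  L_III = (1/(0.9·√(2π)))·exp(−(3.4−2.8)²/(2·0.9²)) = 0.443269·exp(-0.22222) = 0.354942
  L_IV = (1/(0.4·√(2π)))·exp(−(3.4−3.2)²/(2·0.4²)) = 0.997356·exp(-0.12500) = 0.880163
0.132024 / 0.0585388 ≈ 2.255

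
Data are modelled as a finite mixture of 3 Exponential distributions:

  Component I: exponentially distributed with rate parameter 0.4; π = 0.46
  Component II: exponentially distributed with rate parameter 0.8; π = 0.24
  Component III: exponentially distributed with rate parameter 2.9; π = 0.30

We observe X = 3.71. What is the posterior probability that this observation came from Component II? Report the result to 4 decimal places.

By Bayes' theorem, P(k | x) = w_k f_k(x) / Σ_j w_j f_j(x).
Component likelihoods at x = 3.71:
  L_I = 0.4·e^(−0.4·3.71) = 0.4·e^(−1.4840) = 0.0906916
  L_II = 0.8·e^(−0.8·3.71) = 0.8·e^(−2.9680) = 0.0411248
  L_III = 2.9·e^(−2.9·3.71) = 2.9·e^(−10.7590) = 6.16345e-05
Multiply by the mixture weights:
  w_I·L_I = 0.46 × 0.0906916 = 0.0417181
  w_II·L_II = 0.24 × 0.0411248 = 0.00986996
  w_III·L_III = 0.30 × 6.16345e-05 = 1.84903e-05
Sum: 0.0417181 + 0.00986996 + 1.84903e-05 = 0.0516066
P(Component II | the observation) = 0.00986996 / 0.0516066 ≈ 0.1913

0.1913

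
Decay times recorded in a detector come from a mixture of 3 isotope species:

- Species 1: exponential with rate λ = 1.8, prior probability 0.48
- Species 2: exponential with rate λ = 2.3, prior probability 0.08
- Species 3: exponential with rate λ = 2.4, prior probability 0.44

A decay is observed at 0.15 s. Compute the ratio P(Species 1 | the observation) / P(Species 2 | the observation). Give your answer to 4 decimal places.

Posterior odds = (π_i f_i(x)) / (π_j f_j(x)); the normalising sum cancels.
Component likelihoods at x = 0.15 s:
  p_1 = 1.37408
  p_2 = 1.62891
  p_3 = 1.67442
Odds = (0.48/0.08) × (1.37408/1.62891) = 6 × 0.843562 ≈ 5.0614

5.0614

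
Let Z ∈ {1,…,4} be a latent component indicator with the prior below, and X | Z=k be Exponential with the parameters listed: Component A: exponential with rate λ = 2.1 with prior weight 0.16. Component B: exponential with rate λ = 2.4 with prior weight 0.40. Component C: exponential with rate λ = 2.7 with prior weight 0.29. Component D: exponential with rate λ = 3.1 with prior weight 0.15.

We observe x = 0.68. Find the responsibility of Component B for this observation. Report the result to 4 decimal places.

Posterior ∝ prior × likelihood, so P(k | x) ∝ w_k f_k(x); normalise over all components.
Evaluate each component's likelihood at the observed value:
  f_A = 0.503555
  f_B = 0.469291
  f_C = 0.430526
  f_D = 0.37659
Unnormalised posteriors:
  w_A·f_A = 0.16 × 0.503555 = 0.0805688
  w_B·f_B = 0.40 × 0.469291 = 0.187717
  w_C·f_C = 0.29 × 0.430526 = 0.124852
  w_D·f_D = 0.15 × 0.37659 = 0.0564885
Sum: 0.0805688 + 0.187717 + 0.124852 + 0.0564885 = 0.449626
P(Component B | data) ≈ 0.4175

0.4175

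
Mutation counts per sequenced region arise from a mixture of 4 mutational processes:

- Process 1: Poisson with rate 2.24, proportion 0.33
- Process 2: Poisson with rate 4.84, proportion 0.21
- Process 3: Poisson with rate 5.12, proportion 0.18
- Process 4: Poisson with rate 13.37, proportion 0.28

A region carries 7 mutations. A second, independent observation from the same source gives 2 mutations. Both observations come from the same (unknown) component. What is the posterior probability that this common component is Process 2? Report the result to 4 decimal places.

P(component k | x) = π_k·f_k(x) / marginal(x), where marginal(x) = Σ_j π_j·f_j(x).
Since both observations come from the same component, the likelihood for component k is f_k(x₁)·f_k(x₂).
  p_1 = [e^(−2.24)·2.24^7/7! = 0.00597704] × [0.267083] = 0.00159637
  p_2 = [e^(−4.84)·4.84^7/7! = 0.0976117] × [0.0926137] = 0.00904018
  p_3 = [e^(−5.12)·5.12^7/7! = 0.109363] × [0.0783289] = 0.00856631
  p_4 = [e^(−13.37)·13.37^7/7! = 0.0236577] × [0.000139545] = 3.30132e-06
Prior × likelihood for each component:
  π_1·p_1 = 0.33 × 0.00159637 = 0.000526801
  π_2·p_2 = 0.21 × 0.00904018 = 0.00189844
  π_3·p_3 = 0.18 × 0.00856631 = 0.00154194
  π_4·p_4 = 0.28 × 3.30132e-06 = 9.2437e-07
Evidence: 0.000526801 + 0.00189844 + 0.00154194 + 9.2437e-07 = 0.0039681
Responsibility of Process 2: 0.00189844 / 0.0039681 ≈ 0.4784

0.4784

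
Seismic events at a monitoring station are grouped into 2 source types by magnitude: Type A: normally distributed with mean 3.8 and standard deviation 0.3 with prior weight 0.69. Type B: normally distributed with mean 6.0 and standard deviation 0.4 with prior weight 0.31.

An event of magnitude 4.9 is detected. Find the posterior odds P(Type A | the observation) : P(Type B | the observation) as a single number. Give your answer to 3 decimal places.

0.157

The posterior odds equal the prior odds times the likelihood ratio: (π_i/π_j)·(f_i(x)/f_j(x)).
Component likelihoods at x = 4.9:
  L_A = (1/(0.3·√(2π)))·exp(−(4.9−3.8)²/(2·0.3²)) = 1.329808·exp(-6.72222) = 0.0016009
  L_B = (1/(0.4·√(2π)))·exp(−(4.9−6.0)²/(2·0.4²)) = 0.997356·exp(-3.78125) = 0.0227339
Posterior odds = (π_A·L_A) / (π_B·L_B) = (0.69·0.0016009) / (0.31·0.0227339) = 0.00110462 / 0.00704751 ≈ 0.157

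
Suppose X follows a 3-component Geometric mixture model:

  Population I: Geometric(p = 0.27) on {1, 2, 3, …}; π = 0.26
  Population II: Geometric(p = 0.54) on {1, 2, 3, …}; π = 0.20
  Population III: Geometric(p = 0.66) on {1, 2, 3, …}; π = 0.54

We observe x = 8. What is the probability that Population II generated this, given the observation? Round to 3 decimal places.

0.056

The responsibility of component k is w_k f_k(x) divided by Σ_j w_j f_j(x).
Component likelihoods at x = 8:
  f_I = 0.27·(1−0.27)^7 = 0.27·0.110474 = 0.029828
  f_II = 0.54·(1−0.54)^7 = 0.54·0.00435818 = 0.00235342
  f_III = 0.66·(1−0.66)^7 = 0.66·0.000525234 = 0.000346654
Unnormalised posteriors:
  w_I·f_I = 0.26 × 0.029828 = 0.00775527
  w_II·f_II = 0.20 × 0.00235342 = 0.000470683
  w_III·f_III = 0.54 × 0.000346654 = 0.000187193
Sum: 0.00775527 + 0.000470683 + 0.000187193 = 0.00841315
Responsibility of Population II: 0.000470683 / 0.00841315 ≈ 0.056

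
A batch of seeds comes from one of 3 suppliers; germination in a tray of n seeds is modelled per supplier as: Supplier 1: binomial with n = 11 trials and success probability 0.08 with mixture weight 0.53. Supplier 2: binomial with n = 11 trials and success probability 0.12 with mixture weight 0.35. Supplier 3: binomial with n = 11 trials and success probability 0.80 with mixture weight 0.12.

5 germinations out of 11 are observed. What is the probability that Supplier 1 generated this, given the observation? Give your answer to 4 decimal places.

P(component k | x) = π_k·f_k(x) / marginal(x), where marginal(x) = Σ_j π_j·f_j(x).
Component likelihoods at x = 5 germinations out of 11:
  p_1 = C(11,5)·0.08^5·0.92^6 = 462·3.2768e-06·0.606355 = 0.00091795
  p_2 = C(11,5)·0.12^5·0.88^6 = 462·2.48832e-05·0.464404 = 0.00533881
  p_3 = C(11,5)·0.80^5·0.20^6 = 462·0.32768·6.4e-05 = 0.00968884
Unnormalised posteriors:
  π_1·p_1 = 0.53 × 0.00091795 = 0.000486513
  π_2·p_2 = 0.35 × 0.00533881 = 0.00186858
  π_3·p_3 = 0.12 × 0.00968884 = 0.00116266
Denominator: 0.000486513 + 0.00186858 + 0.00116266 = 0.00351776
P(Supplier 1 | x) = 0.000486513 / 0.00351776 ≈ 0.1383

0.1383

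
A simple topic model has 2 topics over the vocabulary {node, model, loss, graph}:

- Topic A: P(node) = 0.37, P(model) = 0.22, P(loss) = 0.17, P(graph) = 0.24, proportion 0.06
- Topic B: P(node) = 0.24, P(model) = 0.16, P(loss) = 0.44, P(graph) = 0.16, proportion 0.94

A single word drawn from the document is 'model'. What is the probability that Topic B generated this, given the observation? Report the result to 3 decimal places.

P(component k | x) = π_k·f_k(x) / marginal(x), where marginal(x) = Σ_j π_j·f_j(x).
Categorical probabilities:
  L_A = P(model | comp) = 0.22
  L_B = P(model | comp) = 0.16
Prior × likelihood for each component:
  π_A·L_A = 0.06 × 0.22 = 0.0132
  π_B·L_B = 0.94 × 0.16 = 0.1504
Marginal: 0.0132 + 0.1504 = 0.1636
P(Topic B | data) ≈ 0.919

0.919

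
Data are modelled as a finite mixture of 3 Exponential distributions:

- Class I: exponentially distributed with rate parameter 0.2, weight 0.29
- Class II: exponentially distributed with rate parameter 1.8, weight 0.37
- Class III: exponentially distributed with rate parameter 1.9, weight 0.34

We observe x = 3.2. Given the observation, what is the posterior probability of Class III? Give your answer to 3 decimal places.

0.043

By Bayes' theorem, P(k | x) = P(Z=k) f_k(x) / Σ_j P(Z=j) f_j(x).
Exponential densities:
  f_I = 0.105458
  f_II = 0.005672
  f_III = 0.00434754
Weight by the priors:
  P(Z=I)·f_I = 0.29 × 0.105458 = 0.030583
  P(Z=II)·f_II = 0.37 × 0.005672 = 0.00209864
  P(Z=III)·f_III = 0.34 × 0.00434754 = 0.00147816
Normaliser: 0.030583 + 0.00209864 + 0.00147816 = 0.0341598
P(Class III | 3.2) = 0.00147816 / 0.0341598 ≈ 0.043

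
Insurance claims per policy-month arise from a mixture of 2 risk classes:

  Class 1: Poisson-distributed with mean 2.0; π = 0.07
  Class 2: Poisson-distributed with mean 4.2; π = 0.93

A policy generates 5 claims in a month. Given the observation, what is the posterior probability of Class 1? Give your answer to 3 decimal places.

Posterior ∝ prior × likelihood, so P(k | x) ∝ P(Z=k) f_k(x); normalise over all components.
Evaluate each component's likelihood at the observed value:
  L_1 = e^(−2.0)·2.0^5/5! = 0.0360894
  L_2 = e^(−4.2)·4.2^5/5! = 0.163316
Multiply by the mixture weights:
  P(Z=1)·L_1 = 0.07 × 0.0360894 = 0.00252626
  P(Z=2)·L_2 = 0.93 × 0.163316 = 0.151884
Sum: 0.00252626 + 0.151884 = 0.15441
So the posterior for Class 1 is 0.00252626 / 0.15441 ≈ 0.016.

0.016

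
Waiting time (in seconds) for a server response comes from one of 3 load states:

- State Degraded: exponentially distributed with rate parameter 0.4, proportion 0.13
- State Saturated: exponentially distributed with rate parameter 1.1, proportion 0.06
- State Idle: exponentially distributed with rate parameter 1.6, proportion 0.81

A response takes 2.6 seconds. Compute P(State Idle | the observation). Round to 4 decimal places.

0.4772

Apply Bayes' rule: the posterior for each component is proportional to its prior times its likelihood at x.
Exponential densities:
  f_Degraded = 0.4·e^(−0.4·2.6) = 0.4·e^(−1.0400) = 0.141382
  f_Saturated = 1.1·e^(−1.1·2.6) = 1.1·e^(−2.8600) = 0.0629956
  f_Idle = 1.6·e^(−1.6·2.6) = 1.6·e^(−4.1600) = 0.0249721
Prior × likelihood for each component:
  w_Degraded·f_Degraded = 0.13 × 0.141382 = 0.0183796
  w_Saturated·f_Saturated = 0.06 × 0.0629956 = 0.00377974
  w_Idle·f_Idle = 0.81 × 0.0249721 = 0.0202274
Denominator: 0.0183796 + 0.00377974 + 0.0202274 = 0.0423868
So the posterior for State Idle is 0.0202274 / 0.0423868 ≈ 0.4772.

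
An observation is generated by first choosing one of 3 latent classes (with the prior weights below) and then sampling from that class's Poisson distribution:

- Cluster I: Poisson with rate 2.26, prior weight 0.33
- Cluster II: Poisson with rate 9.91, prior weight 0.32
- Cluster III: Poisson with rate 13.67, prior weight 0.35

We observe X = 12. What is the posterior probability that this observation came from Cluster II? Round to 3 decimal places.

The responsibility of component k is π_k f_k(x) divided by Σ_j π_j f_j(x).
Component likelihoods at x = 12:
  p_I = e^(−2.26)·2.26^12/12! = 3.86775e-06
  p_II = e^(−9.91)·9.91^12/12! = 0.093044
  p_III = e^(−13.67)·13.67^12/12! = 0.10282
Weight by the priors:
  π_I·p_I = 0.33 × 3.86775e-06 = 1.27636e-06
  π_II·p_II = 0.32 × 0.093044 = 0.0297741
  π_III·p_III = 0.35 × 0.10282 = 0.0359872
Evidence: 1.27636e-06 + 0.0297741 + 0.0359872 = 0.0657625
So the posterior for Cluster II is 0.0297741 / 0.0657625 ≈ 0.453.

0.453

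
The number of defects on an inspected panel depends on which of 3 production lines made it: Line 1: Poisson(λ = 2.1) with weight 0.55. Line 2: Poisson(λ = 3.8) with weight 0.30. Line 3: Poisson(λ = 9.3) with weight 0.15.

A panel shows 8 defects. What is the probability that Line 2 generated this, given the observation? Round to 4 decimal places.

0.2690

P(component k | x) = π_k·f_k(x) / marginal(x), where marginal(x) = Σ_j π_j·f_j(x).
Poisson probabilities:
  L_1 = 0.00114872
  L_2 = 0.0241229
  L_3 = 0.126883
Prior × likelihood for each component:
  π_1·L_1 = 0.55 × 0.00114872 = 0.000631798
  π_2·L_2 = 0.30 × 0.0241229 = 0.00723687
  π_3·L_3 = 0.15 × 0.126883 = 0.0190325
Evidence: 0.000631798 + 0.00723687 + 0.0190325 = 0.0269012
Responsibility of Line 2: 0.00723687 / 0.0269012 ≈ 0.2690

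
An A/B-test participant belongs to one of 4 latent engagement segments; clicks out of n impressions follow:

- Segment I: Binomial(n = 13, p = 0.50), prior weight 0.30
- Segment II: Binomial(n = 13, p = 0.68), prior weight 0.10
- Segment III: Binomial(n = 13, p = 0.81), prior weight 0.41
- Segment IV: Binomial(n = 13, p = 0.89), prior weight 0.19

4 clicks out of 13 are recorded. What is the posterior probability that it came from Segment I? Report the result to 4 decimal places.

By Bayes' theorem, P(k | x) = π_k f_k(x) / Σ_j π_j f_j(x).
Binomial probabilities:
  L_I = C(13,4)·0.50^4·0.50^9 = 715·0.0625·0.00195312 = 0.0872803
  L_II = C(13,4)·0.68^4·0.32^9 = 715·0.213814·3.51844e-05 = 0.00537888
  L_III = C(13,4)·0.81^4·0.19^9 = 715·0.430467·3.22688e-07 = 9.93181e-05
  L_IV = C(13,4)·0.89^4·0.11^9 = 715·0.627422·2.35795e-09 = 1.05779e-06
Multiply by the mixture weights:
  π_I·L_I = 0.30 × 0.0872803 = 0.0261841
  π_II·L_II = 0.10 × 0.00537888 = 0.000537888
  π_III·L_III = 0.41 × 9.93181e-05 = 4.07204e-05
  π_IV·L_IV = 0.19 × 1.05779e-06 = 2.0098e-07
Denominator: 0.0261841 + 0.000537888 + 4.07204e-05 + 2.0098e-07 = 0.0267629
Responsibility of Segment I: 0.0261841 / 0.0267629 ≈ 0.9784

0.9784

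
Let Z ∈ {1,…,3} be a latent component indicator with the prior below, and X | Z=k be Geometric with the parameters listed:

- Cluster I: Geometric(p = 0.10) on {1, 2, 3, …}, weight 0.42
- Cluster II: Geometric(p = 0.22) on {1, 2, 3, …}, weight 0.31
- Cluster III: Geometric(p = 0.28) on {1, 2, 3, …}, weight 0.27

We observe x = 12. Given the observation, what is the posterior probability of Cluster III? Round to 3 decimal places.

Posterior ∝ prior × likelihood, so P(k | x) ∝ π_k f_k(x); normalise over all components.
Geometric probabilities:
  f_I = 0.10·(1−0.10)^11 = 0.10·0.313811 = 0.0313811
  f_II = 0.22·(1−0.22)^11 = 0.22·0.0650191 = 0.0143042
  f_III = 0.28·(1−0.28)^11 = 0.28·0.0269561 = 0.00754771
Multiply by the mixture weights:
  π_I·f_I = 0.42 × 0.0313811 = 0.01318
  π_II·f_II = 0.31 × 0.0143042 = 0.0044343
  π_III·f_III = 0.27 × 0.00754771 = 0.00203788
Normaliser: 0.01318 + 0.0044343 + 0.00203788 = 0.0196522
Responsibility of Cluster III: 0.00203788 / 0.0196522 ≈ 0.104

0.104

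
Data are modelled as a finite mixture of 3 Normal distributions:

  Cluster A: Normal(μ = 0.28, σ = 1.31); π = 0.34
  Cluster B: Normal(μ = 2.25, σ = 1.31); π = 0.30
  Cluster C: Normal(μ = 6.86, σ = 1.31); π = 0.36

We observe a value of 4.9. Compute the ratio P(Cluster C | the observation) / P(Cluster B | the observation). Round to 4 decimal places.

3.0316

The posterior odds equal the prior odds times the likelihood ratio: (w_i/w_j)·(f_i(x)/f_j(x)).
Component likelihoods at x = 4.9:
  p_A = (1/(1.31·√(2π)))·exp(−(4.9−0.28)²/(2·1.31²)) = 0.304536·exp(-6.21887) = 0.000606483
  p_B = (1/(1.31·√(2π)))·exp(−(4.9−2.25)²/(2·1.31²)) = 0.304536·exp(-2.04606) = 0.039359
  p_C = (1/(1.31·√(2π)))·exp(−(4.9−6.86)²/(2·1.31²)) = 0.304536·exp(-1.11928) = 0.0994353
Posterior odds = (w_C·p_C) / (w_B·p_B) = (0.36·0.0994353) / (0.30·0.039359) = 0.0357967 / 0.0118077 ≈ 3.0316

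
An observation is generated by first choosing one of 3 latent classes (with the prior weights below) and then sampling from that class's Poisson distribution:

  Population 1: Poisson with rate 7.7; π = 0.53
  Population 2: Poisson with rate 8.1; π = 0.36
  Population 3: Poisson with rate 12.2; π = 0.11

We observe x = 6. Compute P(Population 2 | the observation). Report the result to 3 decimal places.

0.373

By Bayes' theorem, P(k | x) = w_k f_k(x) / Σ_j w_j f_j(x).
Component likelihoods at x = 6:
  f_1 = e^(−7.7)·7.7^6/6! = 0.131082
  f_2 = e^(−8.1)·8.1^6/6! = 0.119067
  f_3 = e^(−12.2)·12.2^6/6! = 0.0230374
Prior × likelihood for each component:
  w_1·f_1 = 0.53 × 0.131082 = 0.0694737
  w_2·f_2 = 0.36 × 0.119067 = 0.0428642
  w_3·f_3 = 0.11 × 0.0230374 = 0.00253412
Normaliser: 0.0694737 + 0.0428642 + 0.00253412 = 0.114872
P(Population 2 | x) = 0.0428642 / 0.114872 ≈ 0.373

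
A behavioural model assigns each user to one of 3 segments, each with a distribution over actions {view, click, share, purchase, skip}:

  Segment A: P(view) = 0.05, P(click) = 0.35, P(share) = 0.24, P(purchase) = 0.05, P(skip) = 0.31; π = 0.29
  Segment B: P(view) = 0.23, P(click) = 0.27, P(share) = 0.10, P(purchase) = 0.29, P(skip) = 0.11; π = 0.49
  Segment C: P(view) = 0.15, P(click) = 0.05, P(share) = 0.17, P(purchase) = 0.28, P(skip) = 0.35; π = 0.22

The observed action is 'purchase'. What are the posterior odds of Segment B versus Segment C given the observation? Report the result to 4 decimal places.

Since P(k|x) ∝ w_k f_k(x), the posterior odds are w_i f_i(x) / (w_j f_j(x)).
Component likelihoods at x = 'purchase':
  L_A = 0.05
  L_B = 0.29
  L_C = 0.28
Posterior odds = (w_B·L_B) / (w_C·L_C) = (0.49·0.29) / (0.22·0.28) = 0.1421 / 0.0616 ≈ 2.3068

2.3068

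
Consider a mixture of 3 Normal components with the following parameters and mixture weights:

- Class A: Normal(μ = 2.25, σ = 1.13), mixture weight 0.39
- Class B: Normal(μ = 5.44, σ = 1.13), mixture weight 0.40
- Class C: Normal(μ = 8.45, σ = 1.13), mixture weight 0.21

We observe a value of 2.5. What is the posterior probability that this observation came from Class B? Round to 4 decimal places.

Apply Bayes' rule: the posterior for each component is proportional to its prior times its likelihood at x.
Normal densities:
  L_A = 0.344511
  L_B = 0.0119651
  L_C = 3.36782e-07
Prior × likelihood for each component:
  π_A·L_A = 0.39 × 0.344511 = 0.134359
  π_B·L_B = 0.40 × 0.0119651 = 0.00478605
  π_C·L_C = 0.21 × 3.36782e-07 = 7.07241e-08
Marginal: 0.134359 + 0.00478605 + 7.07241e-08 = 0.139145
P(Class B | x) ≈ 0.0344

0.0344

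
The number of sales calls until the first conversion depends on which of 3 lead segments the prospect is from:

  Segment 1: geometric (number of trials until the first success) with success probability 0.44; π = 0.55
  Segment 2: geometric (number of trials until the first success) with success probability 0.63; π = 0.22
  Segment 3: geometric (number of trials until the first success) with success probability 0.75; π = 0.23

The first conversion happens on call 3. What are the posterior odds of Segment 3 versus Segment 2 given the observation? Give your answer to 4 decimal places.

Posterior odds = (π_i f_i(x)) / (π_j f_j(x)); the normalising sum cancels.
Evaluate each component's likelihood at the observed value:
  f_1 = 0.44·(1−0.44)^2 = 0.44·0.3136 = 0.137984
  f_2 = 0.63·(1−0.63)^2 = 0.63·0.1369 = 0.086247
  f_3 = 0.75·(1−0.75)^2 = 0.75·0.0625 = 0.046875
Odds = (0.23/0.22) × (0.046875/0.086247) = 1.04545 × 0.543497 ≈ 0.5682

0.5682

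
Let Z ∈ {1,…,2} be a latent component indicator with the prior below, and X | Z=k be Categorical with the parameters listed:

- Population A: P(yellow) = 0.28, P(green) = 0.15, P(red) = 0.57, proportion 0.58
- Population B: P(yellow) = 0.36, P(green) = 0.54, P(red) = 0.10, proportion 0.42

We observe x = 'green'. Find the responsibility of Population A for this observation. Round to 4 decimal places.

Posterior ∝ prior × likelihood, so P(k | x) ∝ P(Z=k) f_k(x); normalise over all components.
Evaluate each component's likelihood at the observed value:
  L_A = P(green | comp) = 0.15
  L_B = P(green | comp) = 0.54
Prior × likelihood for each component:
  P(Z=A)·L_A = 0.58 × 0.15 = 0.087
  P(Z=B)·L_B = 0.42 × 0.54 = 0.2268
Sum: 0.087 + 0.2268 = 0.3138
P(Population A | data) ≈ 0.2772

0.2772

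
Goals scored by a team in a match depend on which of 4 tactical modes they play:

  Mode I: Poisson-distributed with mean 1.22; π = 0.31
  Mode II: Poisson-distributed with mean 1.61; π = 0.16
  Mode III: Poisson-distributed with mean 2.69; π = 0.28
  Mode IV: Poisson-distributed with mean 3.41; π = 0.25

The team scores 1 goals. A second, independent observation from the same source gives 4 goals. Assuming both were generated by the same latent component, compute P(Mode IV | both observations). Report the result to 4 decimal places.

Posterior ∝ prior × likelihood, so P(k | x) ∝ P(Z=k) f_k(x); normalise over all components.
Since both observations come from the same component, the likelihood for component k is f_k(x₁)·f_k(x₂).
  f_I = [0.360181] × [0.0272514] = 0.00981543
  f_II = [0.321819] × [0.0559601] = 0.018009
  f_III = [0.1826] × [0.148097] = 0.0270424
  f_IV = [0.11267] × [0.18615] = 0.0209736
Multiply by the mixture weights:
  P(Z=I)·f_I = 0.31 × 0.00981543 = 0.00304278
  P(Z=II)·f_II = 0.16 × 0.018009 = 0.00288144
  P(Z=III)·f_III = 0.28 × 0.0270424 = 0.00757188
  P(Z=IV)·f_IV = 0.25 × 0.0209736 = 0.00524339
Evidence: 0.00304278 + 0.00288144 + 0.00757188 + 0.00524339 = 0.0187395
P(Mode IV | x) ≈ 0.2798

0.2798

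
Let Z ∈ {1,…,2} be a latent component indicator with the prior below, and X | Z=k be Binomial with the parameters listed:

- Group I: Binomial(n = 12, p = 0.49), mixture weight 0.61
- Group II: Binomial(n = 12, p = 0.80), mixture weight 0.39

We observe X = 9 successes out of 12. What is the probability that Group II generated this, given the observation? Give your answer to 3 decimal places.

0.761

Posterior ∝ prior × likelihood, so P(k | x) ∝ π_k f_k(x); normalise over all components.
Evaluate each component's likelihood at the observed value:
  p_I = C(12,9)·0.49^9·0.51^3 = 220·0.00162841·0.132651 = 0.0475224
  p_II = C(12,9)·0.80^9·0.20^3 = 220·0.134218·0.008 = 0.236223
Weight by the priors:
  π_I·p_I = 0.61 × 0.0475224 = 0.0289886
  π_II·p_II = 0.39 × 0.236223 = 0.092127
Sum: 0.0289886 + 0.092127 = 0.121116
So the posterior for Group II is 0.092127 / 0.121116 ≈ 0.761.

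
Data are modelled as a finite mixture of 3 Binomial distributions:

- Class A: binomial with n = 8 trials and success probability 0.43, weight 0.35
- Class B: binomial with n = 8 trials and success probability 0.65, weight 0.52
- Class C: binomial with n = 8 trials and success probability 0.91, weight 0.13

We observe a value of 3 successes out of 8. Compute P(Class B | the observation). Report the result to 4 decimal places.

0.3093

By Bayes' theorem, P(k | x) = π_k f_k(x) / Σ_j π_j f_j(x).
Evaluate each component's likelihood at the observed value:
  f_A = 0.267897
  f_B = 0.0807734
  f_C = 0.000249187
Unnormalised posteriors:
  π_A·f_A = 0.35 × 0.267897 = 0.0937639
  π_B·f_B = 0.52 × 0.0807734 = 0.0420022
  π_C·f_C = 0.13 × 0.000249187 = 3.23943e-05
Marginal: 0.0937639 + 0.0420022 + 3.23943e-05 = 0.135798
P(Class B | 3 successes out of 8) ≈ 0.3093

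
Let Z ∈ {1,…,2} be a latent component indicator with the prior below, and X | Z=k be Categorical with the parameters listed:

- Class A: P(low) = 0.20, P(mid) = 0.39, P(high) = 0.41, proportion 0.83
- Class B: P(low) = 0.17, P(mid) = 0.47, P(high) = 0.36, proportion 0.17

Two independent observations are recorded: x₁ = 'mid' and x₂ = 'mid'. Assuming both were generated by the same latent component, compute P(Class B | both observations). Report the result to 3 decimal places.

0.229

Posterior ∝ prior × likelihood, so P(k | x) ∝ P(Z=k) f_k(x); normalise over all components.
Since both observations come from the same component, the likelihood for component k is f_k(x₁)·f_k(x₂).
  f_A = [P(mid | comp) = 0.39] × [0.39] = 0.1521
  f_B = [P(mid | comp) = 0.47] × [0.47] = 0.2209
Weight by the priors:
  P(Z=A)·f_A = 0.83 × 0.1521 = 0.126243
  P(Z=B)·f_B = 0.17 × 0.2209 = 0.037553
Evidence: 0.126243 + 0.037553 = 0.163796
P(Class B | data) = 0.037553 / 0.163796 ≈ 0.229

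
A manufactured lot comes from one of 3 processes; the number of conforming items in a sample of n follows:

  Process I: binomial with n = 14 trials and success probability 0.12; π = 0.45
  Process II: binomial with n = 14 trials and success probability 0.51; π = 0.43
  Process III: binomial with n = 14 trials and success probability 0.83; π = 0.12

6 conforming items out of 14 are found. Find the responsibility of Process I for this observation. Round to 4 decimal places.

0.0188

Posterior ∝ prior × likelihood, so P(k | x) ∝ π_k f_k(x); normalise over all components.
Component likelihoods at x = 6 conforming items out of 14:
  L_I = 0.00322481
  L_II = 0.175608
  L_III = 0.000684881
Prior × likelihood for each component:
  π_I·L_I = 0.45 × 0.00322481 = 0.00145116
  π_II·L_II = 0.43 × 0.175608 = 0.0755116
  π_III·L_III = 0.12 × 0.000684881 = 8.21857e-05
Evidence: 0.00145116 + 0.0755116 + 8.21857e-05 = 0.0770449
So the posterior for Process I is 0.00145116 / 0.0770449 ≈ 0.0188.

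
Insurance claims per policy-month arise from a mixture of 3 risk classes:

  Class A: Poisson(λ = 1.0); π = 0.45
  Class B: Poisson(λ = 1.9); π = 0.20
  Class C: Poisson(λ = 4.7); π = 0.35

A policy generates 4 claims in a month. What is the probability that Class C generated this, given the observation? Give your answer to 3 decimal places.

By Bayes' theorem, P(k | x) = w_k f_k(x) / Σ_j w_j f_j(x).
Component likelihoods at x = 4 claims:
  p_A = e^(−1.0)·1.0^4/4! = 0.0153283
  p_B = e^(−1.9)·1.9^4/4! = 0.0812164
  p_C = e^(−4.7)·4.7^4/4! = 0.184925
Unnormalised posteriors:
  w_A·p_A = 0.45 × 0.0153283 = 0.00689774
  w_B·p_B = 0.20 × 0.0812164 = 0.0162433
  w_C·p_C = 0.35 × 0.184925 = 0.0647238
Evidence: 0.00689774 + 0.0162433 + 0.0647238 = 0.0878648
So the posterior for Class C is 0.0647238 / 0.0878648 ≈ 0.737.

0.737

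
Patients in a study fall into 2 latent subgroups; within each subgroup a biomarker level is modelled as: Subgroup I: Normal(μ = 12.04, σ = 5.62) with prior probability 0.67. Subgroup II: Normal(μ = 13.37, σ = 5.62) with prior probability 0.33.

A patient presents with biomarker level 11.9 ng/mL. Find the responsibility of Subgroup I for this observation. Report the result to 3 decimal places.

The responsibility of component k is w_k f_k(x) divided by Σ_j w_j f_j(x).
Normal densities:
  f_I = (1/(5.62·√(2π)))·exp(−(11.9−12.04)²/(2·5.62²)) = 0.070986·exp(-0.00031) = 0.0709641
  f_II = (1/(5.62·√(2π)))·exp(−(11.9−13.37)²/(2·5.62²)) = 0.070986·exp(-0.03421) = 0.0685989
Prior × likelihood for each component:
  w_I·f_I = 0.67 × 0.0709641 = 0.047546
  w_II·f_II = 0.33 × 0.0685989 = 0.0226376
Evidence: 0.047546 + 0.0226376 = 0.0701836
So the posterior for Subgroup I is 0.047546 / 0.0701836 ≈ 0.677.

0.677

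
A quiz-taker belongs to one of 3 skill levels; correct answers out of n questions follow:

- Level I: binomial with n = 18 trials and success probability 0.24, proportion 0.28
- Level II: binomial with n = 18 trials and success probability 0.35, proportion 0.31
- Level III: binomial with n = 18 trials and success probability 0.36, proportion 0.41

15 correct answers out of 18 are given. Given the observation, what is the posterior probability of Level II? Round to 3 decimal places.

0.341

The responsibility of component k is P(Z=k) f_k(x) divided by Σ_j P(Z=j) f_j(x).
Component likelihoods at x = 15 correct answers out of 18:
  L_I = 1.80842e-07
  L_II = 3.24677e-05
  L_III = 4.72898e-05
Prior × likelihood for each component:
  P(Z=I)·L_I = 0.28 × 1.80842e-07 = 5.06358e-08
  P(Z=II)·L_II = 0.31 × 3.24677e-05 = 1.0065e-05
  P(Z=III)·L_III = 0.41 × 4.72898e-05 = 1.93888e-05
Evidence: 5.06358e-08 + 1.0065e-05 + 1.93888e-05 = 2.95044e-05
P(Level II | 15 correct answers out of 18) ≈ 0.341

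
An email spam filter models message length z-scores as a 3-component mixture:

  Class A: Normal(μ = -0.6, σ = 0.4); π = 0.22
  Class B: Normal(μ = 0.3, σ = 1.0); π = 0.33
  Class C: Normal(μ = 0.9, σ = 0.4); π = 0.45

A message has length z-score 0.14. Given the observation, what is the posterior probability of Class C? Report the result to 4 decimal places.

0.3032

P(component k | x) = w_k·f_k(x) / marginal(x), where marginal(x) = Σ_j w_j·f_j(x).
Normal densities:
  p_A = (1/(0.4·√(2π)))·exp(−(0.14−-0.6)²/(2·0.4²)) = 0.997356·exp(-1.71125) = 0.180162
  p_B = (1/(1.0·√(2π)))·exp(−(0.14−0.3)²/(2·1.0²)) = 0.398942·exp(-0.01280) = 0.393868
  p_C = (1/(0.4·√(2π)))·exp(−(0.14−0.9)²/(2·0.4²)) = 0.997356·exp(-1.80500) = 0.16404
Prior × likelihood for each component:
  w_A·p_A = 0.22 × 0.180162 = 0.0396357
  w_B·p_B = 0.33 × 0.393868 = 0.129977
  w_C·p_C = 0.45 × 0.16404 = 0.0738178
Sum: 0.0396357 + 0.129977 + 0.0738178 = 0.24343
So the posterior for Class C is 0.0738178 / 0.24343 ≈ 0.3032.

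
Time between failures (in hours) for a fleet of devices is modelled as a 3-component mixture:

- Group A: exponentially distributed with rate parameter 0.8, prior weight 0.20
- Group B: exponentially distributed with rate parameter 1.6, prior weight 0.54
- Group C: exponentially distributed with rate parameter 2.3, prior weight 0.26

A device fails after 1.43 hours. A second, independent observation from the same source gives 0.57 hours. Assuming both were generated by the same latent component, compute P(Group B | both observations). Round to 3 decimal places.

P(component k | x) = π_k·f_k(x) / marginal(x), where marginal(x) = Σ_j π_j·f_j(x).
Since both observations come from the same component, the likelihood for component k is f_k(x₁)·f_k(x₂).
  L_A = [0.8·e^(−0.8·1.43) = 0.8·e^(−1.1440) = 0.254834] × [0.507051] = 0.129214
  L_B = [1.6·e^(−1.6·1.43) = 1.6·e^(−2.2880) = 0.162351] × [0.642752] = 0.104351
  L_C = [2.3·e^(−2.3·1.43) = 2.3·e^(−3.2890) = 0.0857696] × [0.619966] = 0.0531742
Weight by the priors:
  π_A·L_A = 0.20 × 0.129214 = 0.0258428
  π_B·L_B = 0.54 × 0.104351 = 0.0563497
  π_C·L_C = 0.26 × 0.0531742 = 0.0138253
Evidence: 0.0258428 + 0.0563497 + 0.0138253 = 0.0960177
P(Group B | x₁,x₂) = 0.0563497 / 0.0960177 ≈ 0.587

0.587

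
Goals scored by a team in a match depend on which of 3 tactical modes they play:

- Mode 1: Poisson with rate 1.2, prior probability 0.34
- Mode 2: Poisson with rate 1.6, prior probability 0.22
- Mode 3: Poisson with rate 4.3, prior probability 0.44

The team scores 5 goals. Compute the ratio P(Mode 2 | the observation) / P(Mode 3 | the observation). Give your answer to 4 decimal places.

Posterior odds = (π_i f_i(x)) / (π_j f_j(x)); the normalising sum cancels.
Component likelihoods at x = 5 goals:
  f_1 = e^(−1.2)·1.2^5/5! = 0.00624556
  f_2 = e^(−1.6)·1.6^5/5! = 0.017642
  f_3 = e^(−4.3)·4.3^5/5! = 0.166224
Odds = (0.22/0.44) × (0.017642/0.166224) = 0.5 × 0.106134 ≈ 0.0531

0.0531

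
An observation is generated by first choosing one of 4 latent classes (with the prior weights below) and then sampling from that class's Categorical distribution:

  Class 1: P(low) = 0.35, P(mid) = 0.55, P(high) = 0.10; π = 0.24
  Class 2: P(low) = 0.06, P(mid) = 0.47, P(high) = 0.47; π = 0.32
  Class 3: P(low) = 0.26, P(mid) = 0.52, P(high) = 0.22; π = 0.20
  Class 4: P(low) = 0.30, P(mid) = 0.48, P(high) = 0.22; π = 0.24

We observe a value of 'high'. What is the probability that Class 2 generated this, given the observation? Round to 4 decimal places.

0.5546

Apply Bayes' rule: the posterior for each component is proportional to its prior times its likelihood at x.
Component likelihoods at x = 'high':
  L_1 = P(high | comp) = 0.10
  L_2 = P(high | comp) = 0.47
  L_3 = P(high | comp) = 0.22
  L_4 = P(high | comp) = 0.22
Weight by the priors:
  π_1·L_1 = 0.24 × 0.1 = 0.024
  π_2·L_2 = 0.32 × 0.47 = 0.1504
  π_3·L_3 = 0.20 × 0.22 = 0.044
  π_4·L_4 = 0.24 × 0.22 = 0.0528
Denominator: 0.024 + 0.1504 + 0.044 + 0.0528 = 0.2712
Responsibility of Class 2: 0.1504 / 0.2712 ≈ 0.5546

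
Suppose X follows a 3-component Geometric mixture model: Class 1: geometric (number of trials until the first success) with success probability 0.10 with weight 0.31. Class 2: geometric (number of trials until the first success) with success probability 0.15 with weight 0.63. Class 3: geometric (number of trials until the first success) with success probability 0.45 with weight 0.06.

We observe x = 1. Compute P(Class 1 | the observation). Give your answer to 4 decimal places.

0.2033

Posterior ∝ prior × likelihood, so P(k | x) ∝ w_k f_k(x); normalise over all components.
Geometric probabilities:
  f_1 = 0.10·(1−0.10)^0 = 0.10·1 = 0.1
  f_2 = 0.15·(1−0.15)^0 = 0.15·1 = 0.15
  f_3 = 0.45·(1−0.45)^0 = 0.45·1 = 0.45
Multiply by the mixture weights:
  w_1·f_1 = 0.31 × 0.1 = 0.031
  w_2·f_2 = 0.63 × 0.15 = 0.0945
  w_3·f_3 = 0.06 × 0.45 = 0.027
Sum: 0.031 + 0.0945 + 0.027 = 0.1525
Responsibility of Class 1: 0.031 / 0.1525 ≈ 0.2033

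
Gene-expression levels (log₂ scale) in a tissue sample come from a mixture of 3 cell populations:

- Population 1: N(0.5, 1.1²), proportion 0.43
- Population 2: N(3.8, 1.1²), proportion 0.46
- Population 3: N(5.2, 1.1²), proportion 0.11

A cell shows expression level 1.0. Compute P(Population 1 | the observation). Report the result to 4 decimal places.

Posterior ∝ prior × likelihood, so P(k | x) ∝ π_k f_k(x); normalise over all components.
Component likelihoods at x = 1.0:
  f_1 = (1/(1.1·√(2π)))·exp(−(1.0−0.5)²/(2·1.1²)) = 0.362675·exp(-0.10331) = 0.327079
  f_2 = (1/(1.1·√(2π)))·exp(−(1.0−3.8)²/(2·1.1²)) = 0.362675·exp(-3.23967) = 0.0142085
  f_3 = (1/(1.1·√(2π)))·exp(−(1.0−5.2)²/(2·1.1²)) = 0.362675·exp(-7.28926) = 0.000247647
Multiply by the mixture weights:
  π_1·f_1 = 0.43 × 0.327079 = 0.140644
  π_2·f_2 = 0.46 × 0.0142085 = 0.00653589
  π_3·f_3 = 0.11 × 0.000247647 = 2.72412e-05
Normaliser: 0.140644 + 0.00653589 + 2.72412e-05 = 0.147207
Responsibility of Population 1: 0.140644 / 0.147207 ≈ 0.9554

0.9554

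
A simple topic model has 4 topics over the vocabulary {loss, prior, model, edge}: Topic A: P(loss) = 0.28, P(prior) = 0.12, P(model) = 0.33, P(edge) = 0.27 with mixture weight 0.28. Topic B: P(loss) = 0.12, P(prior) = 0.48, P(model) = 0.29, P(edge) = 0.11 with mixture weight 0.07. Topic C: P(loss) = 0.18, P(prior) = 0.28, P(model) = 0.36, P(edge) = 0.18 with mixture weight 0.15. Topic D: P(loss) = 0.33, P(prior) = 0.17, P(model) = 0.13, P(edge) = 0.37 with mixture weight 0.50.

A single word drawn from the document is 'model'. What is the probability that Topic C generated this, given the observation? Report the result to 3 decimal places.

0.233

Posterior ∝ prior × likelihood, so P(k | x) ∝ π_k f_k(x); normalise over all components.
Component likelihoods at x = 'model':
  L_A = P(model | comp) = 0.33
  L_B = P(model | comp) = 0.29
  L_C = P(model | comp) = 0.36
  L_D = P(model | comp) = 0.13
Weight by the priors:
  π_A·L_A = 0.28 × 0.33 = 0.0924
  π_B·L_B = 0.07 × 0.29 = 0.0203
  π_C·L_C = 0.15 × 0.36 = 0.054
  π_D·L_D = 0.50 × 0.13 = 0.065
Marginal: 0.0924 + 0.0203 + 0.054 + 0.065 = 0.2317
P(Topic C | 'model') = 0.054 / 0.2317 ≈ 0.233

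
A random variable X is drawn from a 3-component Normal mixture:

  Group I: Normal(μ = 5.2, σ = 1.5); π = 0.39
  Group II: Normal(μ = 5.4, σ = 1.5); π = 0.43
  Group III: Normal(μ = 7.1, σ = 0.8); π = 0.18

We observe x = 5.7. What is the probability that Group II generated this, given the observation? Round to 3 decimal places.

0.488

P(component k | x) = π_k·f_k(x) / marginal(x), where marginal(x) = Σ_j π_j·f_j(x).
Evaluate each component's likelihood at the observed value:
  f_I = 0.251589
  f_II = 0.260695
  f_III = 0.107847
Multiply by the mixture weights:
  π_I·f_I = 0.39 × 0.251589 = 0.0981196
  π_II·f_II = 0.43 × 0.260695 = 0.112099
  π_III·f_III = 0.18 × 0.107847 = 0.0194124
Denominator: 0.0981196 + 0.112099 + 0.0194124 = 0.229631
P(Group II | the observation) = 0.112099 / 0.229631 ≈ 0.488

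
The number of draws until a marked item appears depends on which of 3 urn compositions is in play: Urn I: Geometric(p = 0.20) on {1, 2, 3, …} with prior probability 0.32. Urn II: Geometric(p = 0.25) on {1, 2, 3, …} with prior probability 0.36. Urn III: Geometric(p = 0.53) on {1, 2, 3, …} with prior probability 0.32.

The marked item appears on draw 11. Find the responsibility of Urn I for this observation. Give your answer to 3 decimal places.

Posterior ∝ prior × likelihood, so P(k | x) ∝ P(Z=k) f_k(x); normalise over all components.
Geometric probabilities:
  L_I = 0.20·(1−0.20)^10 = 0.20·0.107374 = 0.0214748
  L_II = 0.25·(1−0.25)^10 = 0.25·0.0563135 = 0.0140784
  L_III = 0.53·(1−0.53)^10 = 0.53·0.000525991 = 0.000278775
Weight by the priors:
  P(Z=I)·L_I = 0.32 × 0.0214748 = 0.00687195
  P(Z=II)·L_II = 0.36 × 0.0140784 = 0.00506822
  P(Z=III)·L_III = 0.32 × 0.000278775 = 8.92081e-05
Evidence: 0.00687195 + 0.00506822 + 8.92081e-05 = 0.0120294
Responsibility of Urn I: 0.00687195 / 0.0120294 ≈ 0.571

0.571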